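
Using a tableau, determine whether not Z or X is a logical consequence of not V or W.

No

Initial set: {(not V or W); not (not Z or X)}.
not (not Z or X): α-rule — add not not Z, not X.
(not V or W): β-rule — branch into not V  //  W.
  branch 1 (add not V):
    ○ open, literals {V=0, X=0, Z=1}.
  branch 2 (add W):
    ○ open, literals {W=1, X=0, Z=1}.
0 branches closed, 2 open.
An open branch gives a countermodel: V=0, X=0, Z=1 (unmentioned atoms arbitrary); the premises hold there but the conclusion fails.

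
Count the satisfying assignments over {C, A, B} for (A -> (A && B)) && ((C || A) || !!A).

4

Initial set: {((A -> (A && B)) && ((C || A) || !!A))}.
((A -> (A && B)) && ((C || A) || !!A)): α-rule — add (A -> (A && B)), ((C || A) || !!A).
(A -> (A && B)): β-rule — branch into !A  //  (A && B).
  branch 1 (add !A):
    ((C || A) || !!A): β-rule — branch into (C || A)  //  !!A.
      branch 1.1 (add (C || A)):
        (C || A): β-rule — branch into C  //  A.
          branch 1.1.1 (add C):
            ○ open, literals {A=false, C=true}.
          branch 1.1.2 (add A):
            × closes — contains both A and !A.
      branch 1.2 (add !!A):
        !!A: drop double negation, giving A.
        × closes — contains both A and !A.
  branch 2 (add (A && B)):
    (A && B): α-rule — add A, B.
    ((C || A) || !!A): β-rule — branch into (C || A)  //  !!A.
      branch 2.1 (add (C || A)):
        (C || A): β-rule — branch into C  //  A.
          branch 2.1.1 (add C):
            ○ open, literals {A=true, B=true, C=true}.
          branch 2.1.2 (add A):
            ○ open, literals {A=true, B=true}.
      branch 2.2 (add !!A):
        !!A: drop double negation, giving A.
        ○ open, literals {A=true, B=true}.
2 branches closed, 4 open.
Each open branch fixes some atoms; the unmentioned ones are free. Counting distinct full assignments: branch {A=false, C=true} (B) contributes 2 new; branch {A=true, B=true, C=true} (none free) contributes 1 new; branch {A=true, B=true} (C) contributes 1 new; branch {A=true, B=true} (C) contributes 0 new. Total: 4.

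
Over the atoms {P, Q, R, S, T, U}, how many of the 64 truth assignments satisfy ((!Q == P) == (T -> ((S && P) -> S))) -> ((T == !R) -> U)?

Initial set: {(((!Q == P) == (T -> ((S && P) -> S))) -> ((T == !R) -> U))}.
(((!Q == P) == (T -> ((S && P) -> S))) -> ((T == !R) -> U)): β-rule — branch into !((!Q == P) == (T -> ((S && P) -> S)))  //  ((T == !R) -> U).
  branch 1 (add !((!Q == P) == (T -> ((S && P) -> S)))):
    !((!Q == P) == (T -> ((S && P) -> S))): β-rule — branch into (!Q == P), !(T -> ((S && P) -> S))  //  !(!Q == P), (T -> ((S && P) -> S)).
      branch 1.1 (add (!Q == P), !(T -> ((S && P) -> S))):
        !(T -> ((S && P) -> S)): α-rule — add T, !((S && P) -> S).
        !((S && P) -> S): α-rule — add (S && P), !S.
        (S && P): α-rule — add S, P.
        × closes — contains both S and !S.
      branch 1.2 (add !(!Q == P), (T -> ((S && P) -> S))):
        !(!Q == P): β-rule — branch into !Q, !P  //  !!Q, P.
          branch 1.2.1 (add !Q, !P):
            (T -> ((S && P) -> S)): β-rule — branch into !T  //  ((S && P) -> S).
              branch 1.2.1.1 (add !T):
                ○ open, literals {P=0, Q=0, T=0}.
              branch 1.2.1.2 (add ((S && P) -> S)):
                ((S && P) -> S): β-rule — branch into !(S && P)  //  S.
                  branch 1.2.1.2.1 (add !(S && P)):
                    !(S && P): β-rule — branch into !S  //  !P.
                      branch 1.2.1.2.1.1 (add !S):
                        ○ open, literals {P=0, Q=0, S=0}.
                      branch 1.2.1.2.1.2 (add !P):
                        ○ open, literals {P=0, Q=0}.
                  branch 1.2.1.2.2 (add S):
                    ○ open, literals {P=0, Q=0, S=1}.
          branch 1.2.2 (add !!Q, P):
            (T -> ((S && P) -> S)): β-rule — branch into !T  //  ((S && P) -> S).
              branch 1.2.2.1 (add !T):
                ○ open, literals {P=1, Q=1, T=0}.
              branch 1.2.2.2 (add ((S && P) -> S)):
                ((S && P) -> S): β-rule — branch into !(S && P)  //  S.
                  branch 1.2.2.2.1 (add !(S && P)):
                    !(S && P): β-rule — branch into !S  //  !P.
                      branch 1.2.2.2.1.1 (add !S):
                        ○ open, literals {P=1, Q=1, S=0}.
                      branch 1.2.2.2.1.2 (add !P):
                        × closes — contains both P and !P.
                  branch 1.2.2.2.2 (add S):
                    ○ open, literals {P=1, Q=1, S=1}.
  branch 2 (add ((T == !R) -> U)):
    ((T == !R) -> U): β-rule — branch into !(T == !R)  //  U.
      branch 2.1 (add !(T == !R)):
        !(T == !R): β-rule — branch into T, !!R  //  !T, !R.
          branch 2.1.1 (add T, !!R):
            ○ open, literals {R=1, T=1}.
          branch 2.1.2 (add !T, !R):
            ○ open, literals {R=0, T=0}.
      branch 2.2 (add U):
        ○ open, literals {U=1}.
2 branches closed, 10 open.
Each open branch fixes some atoms; the unmentioned ones are free. Counting distinct full assignments: branch {P=0, Q=0, T=0} (R, S, U) contributes 8 new; branch {P=0, Q=0, S=0} (R, T, U) contributes 4 new; branch {P=0, Q=0} (R, S, T, U) contributes 4 new; branch {P=0, Q=0, S=1} (R, T, U) contributes 0 new; branch {P=1, Q=1, T=0} (R, S, U) contributes 8 new; branch {P=1, Q=1, S=0} (R, T, U) contributes 4 new; branch {P=1, Q=1, S=1} (R, T, U) contributes 4 new; branch {R=1, T=1} (P, Q, S, U) contributes 8 new; branch {R=0, T=0} (P, Q, S, U) contributes 8 new; branch {U=1} (P, Q, R, S, T) contributes 8 new. Total: 56.

56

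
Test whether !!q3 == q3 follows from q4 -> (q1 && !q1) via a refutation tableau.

Yes

Initial set: {T (q4 -> (q1 && !q1)); F (!!q3 == q3)}.
T (q4 -> (q1 && !q1)): β-rule — branch into F q4  //  T (q1 && !q1).
  branch 1 (add F q4):
    F (!!q3 == q3): β-rule — branch into T !!q3, F q3  //  F !!q3, T q3.
      branch 1.1 (add T !!q3, F q3):
        T !!q3: drop double negation, giving T q3.
        × closes — contains both q3 and !q3.
      branch 1.2 (add F !!q3, T q3):
        F !!q3: drop double negation, giving F q3.
        × closes — contains both q3 and !q3.
  branch 2 (add T (q1 && !q1)):
    T (q1 && !q1): α-rule — add T q1, T !q1.
    × closes — contains both q1 and !q1.
All 3 branches close.
Every branch closed, so the premises entail the conclusion.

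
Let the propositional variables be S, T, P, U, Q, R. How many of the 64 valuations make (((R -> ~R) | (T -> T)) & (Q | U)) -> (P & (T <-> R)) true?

Initial set: {((((R -> ~R) | (T -> T)) & (Q | U)) -> (P & (T <-> R)))}.
((((R -> ~R) | (T -> T)) & (Q | U)) -> (P & (T <-> R))): β-rule — branch into ~(((R -> ~R) | (T -> T)) & (Q | U))  //  (P & (T <-> R)).
  branch 1 (add ~(((R -> ~R) | (T -> T)) & (Q | U))):
    ~(((R -> ~R) | (T -> T)) & (Q | U)): β-rule — branch into ~((R -> ~R) | (T -> T))  //  ~(Q | U).
      branch 1.1 (add ~((R -> ~R) | (T -> T))):
        ~((R -> ~R) | (T -> T)): α-rule — add ~(R -> ~R), ~(T -> T).
        ~(R -> ~R): α-rule — add R, ~~R.
        ~(T -> T): α-rule — add T, ~T.
        × closes — contains both T and ~T.
      branch 1.2 (add ~(Q | U)):
        ~(Q | U): α-rule — add ~Q, ~U.
        ○ open, literals {Q=F, U=F}.
  branch 2 (add (P & (T <-> R))):
    (P & (T <-> R)): α-rule — add P, (T <-> R).
    (T <-> R): β-rule — branch into T, R  //  ~T, ~R.
      branch 2.1 (add T, R):
        ○ open, literals {P=T, R=T, T=T}.
      branch 2.2 (add ~T, ~R):
        ○ open, literals {P=T, R=F, T=F}.
1 branch closed, 3 open.
Each open branch fixes some atoms; the unmentioned ones are free. Counting distinct full assignments: branch {Q=F, U=F} (S, T, P, R) contributes 16 new; branch {P=T, R=T, T=T} (S, U, Q) contributes 6 new; branch {P=T, R=F, T=F} (S, U, Q) contributes 6 new. Total: 28.

28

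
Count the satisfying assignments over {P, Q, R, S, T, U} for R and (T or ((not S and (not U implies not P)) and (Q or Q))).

Initial set: {T (R and (T or ((not S and (not U implies not P)) and (Q or Q))))}.
T (R and (T or ((not S and (not U implies not P)) and (Q or Q)))): α-rule — add T R, T (T or ((not S and (not U implies not P)) and (Q or Q))).
T (T or ((not S and (not U implies not P)) and (Q or Q))): β-rule — branch into T T  //  T ((not S and (not U implies not P)) and (Q or Q)).
  branch 1 (add T T):
    ○ open, literals {R=T, T=T}.
  branch 2 (add T ((not S and (not U implies not P)) and (Q or Q))):
    T ((not S and (not U implies not P)) and (Q or Q)): α-rule — add T (not S and (not U implies not P)), T (Q or Q).
    T (not S and (not U implies not P)): α-rule — add T not S, T (not U implies not P).
    T (Q or Q): β-rule — branch into T Q  //  T Q.
      branch 2.1 (add T Q):
        T (not U implies not P): β-rule — branch into F not U  //  T not P.
          branch 2.1.1 (add F not U):
            ○ open, literals {Q=T, R=T, S=F, U=T}.
          branch 2.1.2 (add T not P):
            ○ open, literals {P=F, Q=T, R=T, S=F}.
      branch 2.2 (add T Q):
        T (not U implies not P): β-rule — branch into F not U  //  T not P.
          branch 2.2.1 (add F not U):
            ○ open, literals {Q=T, R=T, S=F, U=T}.
          branch 2.2.2 (add T not P):
            ○ open, literals {P=F, Q=T, R=T, S=F}.
0 branches closed, 5 open.
Each open branch fixes some atoms; the unmentioned ones are free. Counting distinct full assignments: branch {R=T, T=T} (P, Q, S, U) contributes 16 new; branch {Q=T, R=T, S=F, U=T} (P, T) contributes 2 new; branch {P=F, Q=T, R=T, S=F} (T, U) contributes 1 new; branch {Q=T, R=T, S=F, U=T} (P, T) contributes 0 new; branch {P=F, Q=T, R=T, S=F} (T, U) contributes 0 new. Total: 19.

19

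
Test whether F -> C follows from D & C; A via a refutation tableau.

Yes

Initial set: {(D & C); A; ~(F -> C)}.
(D & C): α-rule — add D, C.
~(F -> C): α-rule — add F, ~C.
× closes — contains both C and ~C.
All 1 branch closes.
Every branch closed, so the premises entail the conclusion.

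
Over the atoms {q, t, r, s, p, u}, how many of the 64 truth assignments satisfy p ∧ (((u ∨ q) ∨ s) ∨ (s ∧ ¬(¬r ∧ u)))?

Initial set: {(p ∧ (((u ∨ q) ∨ s) ∨ (s ∧ ¬(¬r ∧ u))))}.
(p ∧ (((u ∨ q) ∨ s) ∨ (s ∧ ¬(¬r ∧ u)))): α-rule — add p, (((u ∨ q) ∨ s) ∨ (s ∧ ¬(¬r ∧ u))).
(((u ∨ q) ∨ s) ∨ (s ∧ ¬(¬r ∧ u))): β-rule — branch into ((u ∨ q) ∨ s)  //  (s ∧ ¬(¬r ∧ u)).
  branch 1 (add ((u ∨ q) ∨ s)):
    ((u ∨ q) ∨ s): β-rule — branch into (u ∨ q)  //  s.
      branch 1.1 (add (u ∨ q)):
        (u ∨ q): β-rule — branch into u  //  q.
          branch 1.1.1 (add u):
            ○ open, literals {p=T, u=T}.
          branch 1.1.2 (add q):
            ○ open, literals {p=T, q=T}.
      branch 1.2 (add s):
        ○ open, literals {p=T, s=T}.
  branch 2 (add (s ∧ ¬(¬r ∧ u))):
    (s ∧ ¬(¬r ∧ u)): α-rule — add s, ¬(¬r ∧ u).
    ¬(¬r ∧ u): β-rule — branch into ¬¬r  //  ¬u.
      branch 2.1 (add ¬¬r):
        ○ open, literals {p=T, r=T, s=T}.
      branch 2.2 (add ¬u):
        ○ open, literals {p=T, s=T, u=F}.
0 branches closed, 5 open.
Each open branch fixes some atoms; the unmentioned ones are free. Counting distinct full assignments: branch {p=T, u=T} (q, t, r, s) contributes 16 new; branch {p=T, q=T} (t, r, s, u) contributes 8 new; branch {p=T, s=T} (q, t, r, u) contributes 4 new; branch {p=T, r=T, s=T} (q, t, u) contributes 0 new; branch {p=T, s=T, u=F} (q, t, r) contributes 0 new. Total: 28.

28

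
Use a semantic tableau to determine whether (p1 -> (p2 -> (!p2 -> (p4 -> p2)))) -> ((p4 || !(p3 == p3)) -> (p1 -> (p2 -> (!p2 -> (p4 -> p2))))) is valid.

Valid

Assume the negation and expand:
Initial set: {!((p1 -> (p2 -> (!p2 -> (p4 -> p2)))) -> ((p4 || !(p3 == p3)) -> (p1 -> (p2 -> (!p2 -> (p4 -> p2))))))}.
!((p1 -> (p2 -> (!p2 -> (p4 -> p2)))) -> ((p4 || !(p3 == p3)) -> (p1 -> (p2 -> (!p2 -> (p4 -> p2)))))): α-rule — add (p1 -> (p2 -> (!p2 -> (p4 -> p2)))), !((p4 || !(p3 == p3)) -> (p1 -> (p2 -> (!p2 -> (p4 -> p2))))).
!((p4 || !(p3 == p3)) -> (p1 -> (p2 -> (!p2 -> (p4 -> p2))))): α-rule — add (p4 || !(p3 == p3)), !(p1 -> (p2 -> (!p2 -> (p4 -> p2)))).
!(p1 -> (p2 -> (!p2 -> (p4 -> p2)))): α-rule — add p1, !(p2 -> (!p2 -> (p4 -> p2))).
!(p2 -> (!p2 -> (p4 -> p2))): α-rule — add p2, !(!p2 -> (p4 -> p2)).
!(!p2 -> (p4 -> p2)): α-rule — add !p2, !(p4 -> p2).
× closes — contains both p2 and !p2.
All 1 branch closes.
Every branch closed, so the negation is unsatisfiable and the formula is valid.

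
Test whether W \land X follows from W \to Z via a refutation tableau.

Initial set: {(W \to Z); \lnot (W \land X)}.
(W \to Z): β-rule — branch into \lnot W  //  Z.
  branch 1 (add \lnot W):
    \lnot (W \land X): β-rule — branch into \lnot W  //  \lnot X.
      branch 1.1 (add \lnot W):
        ○ open, literals {W=F}.
      branch 1.2 (add \lnot X):
        ○ open, literals {W=F, X=F}.
  branch 2 (add Z):
    \lnot (W \land X): β-rule — branch into \lnot W  //  \lnot X.
      branch 2.1 (add \lnot W):
        ○ open, literals {W=F, Z=T}.
      branch 2.2 (add \lnot X):
        ○ open, literals {X=F, Z=T}.
0 branches closed, 4 open.
An open branch gives a countermodel: W=F (unmentioned atoms arbitrary); the premises hold there but the conclusion fails.

No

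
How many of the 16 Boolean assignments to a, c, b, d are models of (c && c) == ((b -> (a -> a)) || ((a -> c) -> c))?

8

Initial set: {((c && c) == ((b -> (a -> a)) || ((a -> c) -> c)))}.
((c && c) == ((b -> (a -> a)) || ((a -> c) -> c))): β-rule — branch into (c && c), ((b -> (a -> a)) || ((a -> c) -> c))  //  !(c && c), !((b -> (a -> a)) || ((a -> c) -> c)).
  branch 1 (add (c && c), ((b -> (a -> a)) || ((a -> c) -> c))):
    (c && c): α-rule — add c, c.
    ((b -> (a -> a)) || ((a -> c) -> c)): β-rule — branch into (b -> (a -> a))  //  ((a -> c) -> c).
      branch 1.1 (add (b -> (a -> a))):
        (b -> (a -> a)): β-rule — branch into !b  //  (a -> a).
          branch 1.1.1 (add !b):
            ○ open, literals {b=F, c=T}.
          branch 1.1.2 (add (a -> a)):
            (a -> a): β-rule — branch into !a  //  a.
              branch 1.1.2.1 (add !a):
                ○ open, literals {a=F, c=T}.
              branch 1.1.2.2 (add a):
                ○ open, literals {a=T, c=T}.
      branch 1.2 (add ((a -> c) -> c)):
        ((a -> c) -> c): β-rule — branch into !(a -> c)  //  c.
          branch 1.2.1 (add !(a -> c)):
            !(a -> c): α-rule — add a, !c.
            × closes — contains both c and !c.
          branch 1.2.2 (add c):
            ○ open, literals {c=T}.
  branch 2 (add !(c && c), !((b -> (a -> a)) || ((a -> c) -> c))):
    !((b -> (a -> a)) || ((a -> c) -> c)): α-rule — add !(b -> (a -> a)), !((a -> c) -> c).
    !(b -> (a -> a)): α-rule — add b, !(a -> a).
    !((a -> c) -> c): α-rule — add (a -> c), !c.
    !(a -> a): α-rule — add a, !a.
    × closes — contains both a and !a.
2 branches closed, 4 open.
Each open branch fixes some atoms; the unmentioned ones are free. Counting distinct full assignments: branch {b=F, c=T} (a, d) contributes 4 new; branch {a=F, c=T} (b, d) contributes 2 new; branch {a=T, c=T} (b, d) contributes 2 new; branch {c=T} (a, b, d) contributes 0 new. Total: 8.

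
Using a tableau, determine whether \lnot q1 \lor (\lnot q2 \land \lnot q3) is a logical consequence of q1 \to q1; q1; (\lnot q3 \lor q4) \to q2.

No

Initial set: {(q1 \to q1); q1; ((\lnot q3 \lor q4) \to q2); \lnot (\lnot q1 \lor (\lnot q2 \land \lnot q3))}.
\lnot (\lnot q1 \lor (\lnot q2 \land \lnot q3)): α-rule — add \lnot \lnot q1, \lnot (\lnot q2 \land \lnot q3).
(q1 \to q1): β-rule — branch into \lnot q1  //  q1.
  branch 1 (add \lnot q1):
    × closes — contains both q1 and \lnot q1.
  branch 2 (add q1):
    ((\lnot q3 \lor q4) \to q2): β-rule — branch into \lnot (\lnot q3 \lor q4)  //  q2.
      branch 2.1 (add \lnot (\lnot q3 \lor q4)):
        \lnot (\lnot q3 \lor q4): α-rule — add \lnot \lnot q3, \lnot q4.
        \lnot (\lnot q2 \land \lnot q3): β-rule — branch into \lnot \lnot q2  //  \lnot \lnot q3.
          branch 2.1.1 (add \lnot \lnot q2):
            ○ open, literals {q1=T, q2=T, q3=T, q4=F}.
          branch 2.1.2 (add \lnot \lnot q3):
            ○ open, literals {q1=T, q3=T, q4=F}.
      branch 2.2 (add q2):
        \lnot (\lnot q2 \land \lnot q3): β-rule — branch into \lnot \lnot q2  //  \lnot \lnot q3.
          branch 2.2.1 (add \lnot \lnot q2):
            ○ open, literals {q1=T, q2=T}.
          branch 2.2.2 (add \lnot \lnot q3):
            ○ open, literals {q1=T, q2=T, q3=T}.
1 branch closed, 4 open.
An open branch gives a countermodel: q1=T, q2=T, q3=T, q4=F (unmentioned atoms arbitrary); the premises hold there but the conclusion fails.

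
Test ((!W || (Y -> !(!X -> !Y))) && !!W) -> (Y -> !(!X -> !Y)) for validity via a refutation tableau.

Valid

Assume the negation and expand:
Initial set: {!(((!W || (Y -> !(!X -> !Y))) && !!W) -> (Y -> !(!X -> !Y)))}.
!(((!W || (Y -> !(!X -> !Y))) && !!W) -> (Y -> !(!X -> !Y))): α-rule — add ((!W || (Y -> !(!X -> !Y))) && !!W), !(Y -> !(!X -> !Y)).
((!W || (Y -> !(!X -> !Y))) && !!W): α-rule — add (!W || (Y -> !(!X -> !Y))), !!W.
!(Y -> !(!X -> !Y)): α-rule — add Y, !!(!X -> !Y).
!!W: drop double negation, giving W.
(!W || (Y -> !(!X -> !Y))): β-rule — branch into !W  //  (Y -> !(!X -> !Y)).
  branch 1 (add !W):
    × closes — contains both W and !W.
  branch 2 (add (Y -> !(!X -> !Y))):
    !!(!X -> !Y): β-rule — branch into !!X  //  !Y.
      branch 2.1 (add !!X):
        (Y -> !(!X -> !Y)): β-rule — branch into !Y  //  !(!X -> !Y).
          branch 2.1.1 (add !Y):
            × closes — contains both Y and !Y.
          branch 2.1.2 (add !(!X -> !Y)):
            !(!X -> !Y): α-rule — add !X, !!Y.
            × closes — contains both X and !X.
      branch 2.2 (add !Y):
        × closes — contains both Y and !Y.
All 4 branches close.
Every branch closed, so the negation is unsatisfiable and the formula is valid.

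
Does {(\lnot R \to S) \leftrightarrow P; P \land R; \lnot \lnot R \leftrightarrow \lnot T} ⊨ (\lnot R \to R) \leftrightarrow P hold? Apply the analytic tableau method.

Yes

Initial set: {((\lnot R \to S) \leftrightarrow P); (P \land R); (\lnot \lnot R \leftrightarrow \lnot T); \lnot ((\lnot R \to R) \leftrightarrow P)}.
(P \land R): α-rule — add P, R.
((\lnot R \to S) \leftrightarrow P): β-rule — branch into (\lnot R \to S), P  //  \lnot (\lnot R \to S), \lnot P.
  branch 1 (add (\lnot R \to S), P):
    (\lnot \lnot R \leftrightarrow \lnot T): β-rule — branch into \lnot \lnot R, \lnot T  //  \lnot \lnot \lnot R, \lnot \lnot T.
      branch 1.1 (add \lnot \lnot R, \lnot T):
        \lnot \lnot R: drop double negation, giving R.
        \lnot ((\lnot R \to R) \leftrightarrow P): β-rule — branch into (\lnot R \to R), \lnot P  //  \lnot (\lnot R \to R), P.
          branch 1.1.1 (add (\lnot R \to R), \lnot P):
            × closes — contains both P and \lnot P.
          branch 1.1.2 (add \lnot (\lnot R \to R), P):
            \lnot (\lnot R \to R): α-rule — add \lnot R, \lnot R.
            × closes — contains both R and \lnot R.
      branch 1.2 (add \lnot \lnot \lnot R, \lnot \lnot T):
        \lnot \lnot \lnot R: drop double negation, giving \lnot R.
        × closes — contains both R and \lnot R.
  branch 2 (add \lnot (\lnot R \to S), \lnot P):
    × closes — contains both P and \lnot P.
All 4 branches close.
Every branch closed, so the premises entail the conclusion.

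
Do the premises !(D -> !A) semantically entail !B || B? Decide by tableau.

Yes

Initial set: {!(D -> !A); !(!B || B)}.
!(D -> !A): α-rule — add D, !!A.
!(!B || B): α-rule — add !!B, !B.
× closes — contains both B and !B.
All 1 branch closes.
Every branch closed, so the premises entail the conclusion.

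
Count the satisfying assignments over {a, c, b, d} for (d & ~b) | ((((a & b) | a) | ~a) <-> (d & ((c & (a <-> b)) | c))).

6

Initial set: {((d & ~b) | ((((a & b) | a) | ~a) <-> (d & ((c & (a <-> b)) | c))))}.
((d & ~b) | ((((a & b) | a) | ~a) <-> (d & ((c & (a <-> b)) | c)))): β-rule — branch into (d & ~b)  //  ((((a & b) | a) | ~a) <-> (d & ((c & (a <-> b)) | c))).
  branch 1 (add (d & ~b)):
    (d & ~b): α-rule — add d, ~b.
    ○ open, literals {b=false, d=true}.
  branch 2 (add ((((a & b) | a) | ~a) <-> (d & ((c & (a <-> b)) | c)))):
    ((((a & b) | a) | ~a) <-> (d & ((c & (a <-> b)) | c))): β-rule — branch into (((a & b) | a) | ~a), (d & ((c & (a <-> b)) | c))  //  ~(((a & b) | a) | ~a), ~(d & ((c & (a <-> b)) | c)).
      branch 2.1 (add (((a & b) | a) | ~a), (d & ((c & (a <-> b)) | c))):
        (d & ((c & (a <-> b)) | c)): α-rule — add d, ((c & (a <-> b)) | c).
        (((a & b) | a) | ~a): β-rule — branch into ((a & b) | a)  //  ~a.
          branch 2.1.1 (add ((a & b) | a)):
            ((c & (a <-> b)) | c): β-rule — branch into (c & (a <-> b))  //  c.
              branch 2.1.1.1 (add (c & (a <-> b))):
                (c & (a <-> b)): α-rule — add c, (a <-> b).
                ((a & b) | a): β-rule — branch into (a & b)  //  a.
                  branch 2.1.1.1.1 (add (a & b)):
                    (a & b): α-rule — add a, b.
                    (a <-> b): β-rule — branch into a, b  //  ~a, ~b.
                      branch 2.1.1.1.1.1 (add a, b):
                        ○ open, literals {a=true, b=true, c=true, d=true}.
                      branch 2.1.1.1.1.2 (add ~a, ~b):
                        × closes — contains both a and ~a.
                  branch 2.1.1.1.2 (add a):
                    (a <-> b): β-rule — branch into a, b  //  ~a, ~b.
                      branch 2.1.1.1.2.1 (add a, b):
                        ○ open, literals {a=true, b=true, c=true, d=true}.
                      branch 2.1.1.1.2.2 (add ~a, ~b):
                        × closes — contains both a and ~a.
              branch 2.1.1.2 (add c):
                ((a & b) | a): β-rule — branch into (a & b)  //  a.
                  branch 2.1.1.2.1 (add (a & b)):
                    (a & b): α-rule — add a, b.
                    ○ open, literals {a=true, b=true, c=true, d=true}.
                  branch 2.1.1.2.2 (add a):
                    ○ open, literals {a=true, c=true, d=true}.
          branch 2.1.2 (add ~a):
            ((c & (a <-> b)) | c): β-rule — branch into (c & (a <-> b))  //  c.
              branch 2.1.2.1 (add (c & (a <-> b))):
                (c & (a <-> b)): α-rule — add c, (a <-> b).
                (a <-> b): β-rule — branch into a, b  //  ~a, ~b.
                  branch 2.1.2.1.1 (add a, b):
                    × closes — contains both a and ~a.
                  branch 2.1.2.1.2 (add ~a, ~b):
                    ○ open, literals {a=false, b=false, c=true, d=true}.
              branch 2.1.2.2 (add c):
                ○ open, literals {a=false, c=true, d=true}.
      branch 2.2 (add ~(((a & b) | a) | ~a), ~(d & ((c & (a <-> b)) | c))):
        ~(((a & b) | a) | ~a): α-rule — add ~((a & b) | a), ~~a.
        ~((a & b) | a): α-rule — add ~(a & b), ~a.
        × closes — contains both a and ~a.
4 branches closed, 7 open.
Each open branch fixes some atoms; the unmentioned ones are free. Counting distinct full assignments: branch {b=false, d=true} (a, c) contributes 4 new; branch {a=true, b=true, c=true, d=true} (none free) contributes 1 new; branch {a=true, b=true, c=true, d=true} (none free) contributes 0 new; branch {a=true, b=true, c=true, d=true} (none free) contributes 0 new; branch {a=true, c=true, d=true} (b) contributes 0 new; branch {a=false, b=false, c=true, d=true} (none free) contributes 0 new; branch {a=false, c=true, d=true} (b) contributes 1 new. Total: 6.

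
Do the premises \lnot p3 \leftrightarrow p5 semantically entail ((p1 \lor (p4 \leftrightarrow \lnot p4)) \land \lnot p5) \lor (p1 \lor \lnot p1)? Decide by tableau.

Initial set: {T (\lnot p3 \leftrightarrow p5); F (((p1 \lor (p4 \leftrightarrow \lnot p4)) \land \lnot p5) \lor (p1 \lor \lnot p1))}.
F (((p1 \lor (p4 \leftrightarrow \lnot p4)) \land \lnot p5) \lor (p1 \lor \lnot p1)): α-rule — add F ((p1 \lor (p4 \leftrightarrow \lnot p4)) \land \lnot p5), F (p1 \lor \lnot p1).
F (p1 \lor \lnot p1): α-rule — add F p1, F \lnot p1.
× closes — contains both p1 and \lnot p1.
All 1 branch closes.
Every branch closed, so the premises entail the conclusion.

Yes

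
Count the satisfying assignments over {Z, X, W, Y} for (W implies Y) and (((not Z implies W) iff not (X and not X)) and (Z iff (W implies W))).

Initial set: {((W implies Y) and (((not Z implies W) iff not (X and not X)) and (Z iff (W implies W))))}.
((W implies Y) and (((not Z implies W) iff not (X and not X)) and (Z iff (W implies W)))): α-rule — add (W implies Y), (((not Z implies W) iff not (X and not X)) and (Z iff (W implies W))).
(((not Z implies W) iff not (X and not X)) and (Z iff (W implies W))): α-rule — add ((not Z implies W) iff not (X and not X)), (Z iff (W implies W)).
(W implies Y): β-rule — branch into not W  //  Y.
  branch 1 (add not W):
    ((not Z implies W) iff not (X and not X)): β-rule — branch into (not Z implies W), not (X and not X)  //  not (not Z implies W), not not (X and not X).
      branch 1.1 (add (not Z implies W), not (X and not X)):
        (Z iff (W implies W)): β-rule — branch into Z, (W implies W)  //  not Z, not (W implies W).
          branch 1.1.1 (add Z, (W implies W)):
            (not Z implies W): β-rule — branch into not not Z  //  W.
              branch 1.1.1.1 (add not not Z):
                not (X and not X): β-rule — branch into not X  //  not not X.
                  branch 1.1.1.1.1 (add not X):
                    (W implies W): β-rule — branch into not W  //  W.
                      branch 1.1.1.1.1.1 (add not W):
                        ○ open, literals {W=false, X=false, Z=true}.
                      branch 1.1.1.1.1.2 (add W):
                        × closes — contains both W and not W.
                  branch 1.1.1.1.2 (add not not X):
                    (W implies W): β-rule — branch into not W  //  W.
                      branch 1.1.1.1.2.1 (add not W):
                        ○ open, literals {W=false, X=true, Z=true}.
                      branch 1.1.1.1.2.2 (add W):
                        × closes — contains both W and not W.
              branch 1.1.1.2 (add W):
                × closes — contains both W and not W.
          branch 1.1.2 (add not Z, not (W implies W)):
            not (W implies W): α-rule — add W, not W.
            × closes — contains both W and not W.
      branch 1.2 (add not (not Z implies W), not not (X and not X)):
        not (not Z implies W): α-rule — add not Z, not W.
        not not (X and not X): α-rule — add X, not X.
        × closes — contains both X and not X.
  branch 2 (add Y):
    ((not Z implies W) iff not (X and not X)): β-rule — branch into (not Z implies W), not (X and not X)  //  not (not Z implies W), not not (X and not X).
      branch 2.1 (add (not Z implies W), not (X and not X)):
        (Z iff (W implies W)): β-rule — branch into Z, (W implies W)  //  not Z, not (W implies W).
          branch 2.1.1 (add Z, (W implies W)):
            (not Z implies W): β-rule — branch into not not Z  //  W.
              branch 2.1.1.1 (add not not Z):
                not (X and not X): β-rule — branch into not X  //  not not X.
                  branch 2.1.1.1.1 (add not X):
                    (W implies W): β-rule — branch into not W  //  W.
                      branch 2.1.1.1.1.1 (add not W):
                        ○ open, literals {W=false, X=false, Y=true, Z=true}.
                      branch 2.1.1.1.1.2 (add W):
                        ○ open, literals {W=true, X=false, Y=true, Z=true}.
                  branch 2.1.1.1.2 (add not not X):
                    (W implies W): β-rule — branch into not W  //  W.
                      branch 2.1.1.1.2.1 (add not W):
                        ○ open, literals {W=false, X=true, Y=true, Z=true}.
                      branch 2.1.1.1.2.2 (add W):
                        ○ open, literals {W=true, X=true, Y=true, Z=true}.
              branch 2.1.1.2 (add W):
                not (X and not X): β-rule — branch into not X  //  not not X.
                  branch 2.1.1.2.1 (add not X):
                    (W implies W): β-rule — branch into not W  //  W.
                      branch 2.1.1.2.1.1 (add not W):
                        × closes — contains both W and not W.
                      branch 2.1.1.2.1.2 (add W):
                        ○ open, literals {W=true, X=false, Y=true, Z=true}.
                  branch 2.1.1.2.2 (add not not X):
                    (W implies W): β-rule — branch into not W  //  W.
                      branch 2.1.1.2.2.1 (add not W):
                        × closes — contains both W and not W.
                      branch 2.1.1.2.2.2 (add W):
                        ○ open, literals {W=true, X=true, Y=true, Z=true}.
          branch 2.1.2 (add not Z, not (W implies W)):
            not (W implies W): α-rule — add W, not W.
            × closes — contains both W and not W.
      branch 2.2 (add not (not Z implies W), not not (X and not X)):
        not (not Z implies W): α-rule — add not Z, not W.
        not not (X and not X): α-rule — add X, not X.
        × closes — contains both X and not X.
9 branches closed, 8 open.
Each open branch fixes some atoms; the unmentioned ones are free. Counting distinct full assignments: branch {W=false, X=false, Z=true} (Y) contributes 2 new; branch {W=false, X=true, Z=true} (Y) contributes 2 new; branch {W=false, X=false, Y=true, Z=true} (none free) contributes 0 new; branch {W=true, X=false, Y=true, Z=true} (none free) contributes 1 new; branch {W=false, X=true, Y=true, Z=true} (none free) contributes 0 new; branch {W=true, X=true, Y=true, Z=true} (none free) contributes 1 new; branch {W=true, X=false, Y=true, Z=true} (none free) contributes 0 new; branch {W=true, X=true, Y=true, Z=true} (none free) contributes 0 new. Total: 6.

6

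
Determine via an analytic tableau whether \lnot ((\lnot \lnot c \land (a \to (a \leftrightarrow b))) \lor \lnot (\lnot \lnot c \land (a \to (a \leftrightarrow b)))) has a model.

Initial set: {\lnot ((\lnot \lnot c \land (a \to (a \leftrightarrow b))) \lor \lnot (\lnot \lnot c \land (a \to (a \leftrightarrow b))))}.
\lnot ((\lnot \lnot c \land (a \to (a \leftrightarrow b))) \lor \lnot (\lnot \lnot c \land (a \to (a \leftrightarrow b)))): α-rule — add \lnot (\lnot \lnot c \land (a \to (a \leftrightarrow b))), \lnot \lnot (\lnot \lnot c \land (a \to (a \leftrightarrow b))).
\lnot \lnot (\lnot \lnot c \land (a \to (a \leftrightarrow b))): α-rule — add \lnot \lnot c, (a \to (a \leftrightarrow b)).
\lnot \lnot c: drop double negation, giving c.
\lnot (\lnot \lnot c \land (a \to (a \leftrightarrow b))): β-rule — branch into \lnot \lnot \lnot c  //  \lnot (a \to (a \leftrightarrow b)).
  branch 1 (add \lnot \lnot \lnot c):
    \lnot \lnot \lnot c: drop double negation, giving \lnot c.
    × closes — contains both c and \lnot c.
  branch 2 (add \lnot (a \to (a \leftrightarrow b))):
    \lnot (a \to (a \leftrightarrow b)): α-rule — add a, \lnot (a \leftrightarrow b).
    (a \to (a \leftrightarrow b)): β-rule — branch into \lnot a  //  (a \leftrightarrow b).
      branch 2.1 (add \lnot a):
        × closes — contains both a and \lnot a.
      branch 2.2 (add (a \leftrightarrow b)):
        \lnot (a \leftrightarrow b): β-rule — branch into a, \lnot b  //  \lnot a, b.
          branch 2.2.1 (add a, \lnot b):
            (a \leftrightarrow b): β-rule — branch into a, b  //  \lnot a, \lnot b.
              branch 2.2.1.1 (add a, b):
                × closes — contains both b and \lnot b.
              branch 2.2.1.2 (add \lnot a, \lnot b):
                × closes — contains both a and \lnot a.
          branch 2.2.2 (add \lnot a, b):
            × closes — contains both a and \lnot a.
All 5 branches close.
Every branch closed; the formula is unsatisfiable.

Unsatisfiable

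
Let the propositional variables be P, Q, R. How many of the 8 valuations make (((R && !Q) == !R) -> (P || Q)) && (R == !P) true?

4

Initial set: {T ((((R && !Q) == !R) -> (P || Q)) && (R == !P))}.
T ((((R && !Q) == !R) -> (P || Q)) && (R == !P)): α-rule — add T (((R && !Q) == !R) -> (P || Q)), T (R == !P).
T (((R && !Q) == !R) -> (P || Q)): β-rule — branch into F ((R && !Q) == !R)  //  T (P || Q).
  branch 1 (add F ((R && !Q) == !R)):
    T (R == !P): β-rule — branch into T R, T !P  //  F R, F !P.
      branch 1.1 (add T R, T !P):
        F ((R && !Q) == !R): β-rule — branch into T (R && !Q), F !R  //  F (R && !Q), T !R.
          branch 1.1.1 (add T (R && !Q), F !R):
            T (R && !Q): α-rule — add T R, T !Q.
            ○ open, literals {P=0, Q=0, R=1}.
          branch 1.1.2 (add F (R && !Q), T !R):
            × closes — contains both R and !R.
      branch 1.2 (add F R, F !P):
        F ((R && !Q) == !R): β-rule — branch into T (R && !Q), F !R  //  F (R && !Q), T !R.
          branch 1.2.1 (add T (R && !Q), F !R):
            × closes — contains both R and !R.
          branch 1.2.2 (add F (R && !Q), T !R):
            F (R && !Q): β-rule — branch into F R  //  F !Q.
              branch 1.2.2.1 (add F R):
                ○ open, literals {P=1, R=0}.
              branch 1.2.2.2 (add F !Q):
                ○ open, literals {P=1, Q=1, R=0}.
  branch 2 (add T (P || Q)):
    T (R == !P): β-rule — branch into T R, T !P  //  F R, F !P.
      branch 2.1 (add T R, T !P):
        T (P || Q): β-rule — branch into T P  //  T Q.
          branch 2.1.1 (add T P):
            × closes — contains both P and !P.
          branch 2.1.2 (add T Q):
            ○ open, literals {P=0, Q=1, R=1}.
      branch 2.2 (add F R, F !P):
        T (P || Q): β-rule — branch into T P  //  T Q.
          branch 2.2.1 (add T P):
            ○ open, literals {P=1, R=0}.
          branch 2.2.2 (add T Q):
            ○ open, literals {P=1, Q=1, R=0}.
3 branches closed, 6 open.
Each open branch fixes some atoms; the unmentioned ones are free. Counting distinct full assignments: branch {P=0, Q=0, R=1} (none free) contributes 1 new; branch {P=1, R=0} (Q) contributes 2 new; branch {P=1, Q=1, R=0} (none free) contributes 0 new; branch {P=0, Q=1, R=1} (none free) contributes 1 new; branch {P=1, R=0} (Q) contributes 0 new; branch {P=1, Q=1, R=0} (none free) contributes 0 new. Total: 4.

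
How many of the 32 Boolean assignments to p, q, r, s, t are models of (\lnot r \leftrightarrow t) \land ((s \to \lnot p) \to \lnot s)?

12

Initial set: {T ((\lnot r \leftrightarrow t) \land ((s \to \lnot p) \to \lnot s))}.
T ((\lnot r \leftrightarrow t) \land ((s \to \lnot p) \to \lnot s)): α-rule — add T (\lnot r \leftrightarrow t), T ((s \to \lnot p) \to \lnot s).
T (\lnot r \leftrightarrow t): β-rule — branch into T \lnot r, T t  //  F \lnot r, F t.
  branch 1 (add T \lnot r, T t):
    T ((s \to \lnot p) \to \lnot s): β-rule — branch into F (s \to \lnot p)  //  T \lnot s.
      branch 1.1 (add F (s \to \lnot p)):
        F (s \to \lnot p): α-rule — add T s, F \lnot p.
        ○ open, literals {p=true, r=false, s=true, t=true}.
      branch 1.2 (add T \lnot s):
        ○ open, literals {r=false, s=false, t=true}.
  branch 2 (add F \lnot r, F t):
    T ((s \to \lnot p) \to \lnot s): β-rule — branch into F (s \to \lnot p)  //  T \lnot s.
      branch 2.1 (add F (s \to \lnot p)):
        F (s \to \lnot p): α-rule — add T s, F \lnot p.
        ○ open, literals {p=true, r=true, s=true, t=false}.
      branch 2.2 (add T \lnot s):
        ○ open, literals {r=true, s=false, t=false}.
0 branches closed, 4 open.
Each open branch fixes some atoms; the unmentioned ones are free. Counting distinct full assignments: branch {p=true, r=false, s=true, t=true} (q) contributes 2 new; branch {r=false, s=false, t=true} (p, q) contributes 4 new; branch {p=true, r=true, s=true, t=false} (q) contributes 2 new; branch {r=true, s=false, t=false} (p, q) contributes 4 new. Total: 12.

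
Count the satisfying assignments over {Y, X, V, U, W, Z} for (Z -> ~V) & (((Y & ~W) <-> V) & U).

14

Initial set: {((Z -> ~V) & (((Y & ~W) <-> V) & U))}.
((Z -> ~V) & (((Y & ~W) <-> V) & U)): α-rule — add (Z -> ~V), (((Y & ~W) <-> V) & U).
(((Y & ~W) <-> V) & U): α-rule — add ((Y & ~W) <-> V), U.
(Z -> ~V): β-rule — branch into ~Z  //  ~V.
  branch 1 (add ~Z):
    ((Y & ~W) <-> V): β-rule — branch into (Y & ~W), V  //  ~(Y & ~W), ~V.
      branch 1.1 (add (Y & ~W), V):
        (Y & ~W): α-rule — add Y, ~W.
        ○ open, literals {U=T, V=T, W=F, Y=T, Z=F}.
      branch 1.2 (add ~(Y & ~W), ~V):
        ~(Y & ~W): β-rule — branch into ~Y  //  ~~W.
          branch 1.2.1 (add ~Y):
            ○ open, literals {U=T, V=F, Y=F, Z=F}.
          branch 1.2.2 (add ~~W):
            ○ open, literals {U=T, V=F, W=T, Z=F}.
  branch 2 (add ~V):
    ((Y & ~W) <-> V): β-rule — branch into (Y & ~W), V  //  ~(Y & ~W), ~V.
      branch 2.1 (add (Y & ~W), V):
        × closes — contains both V and ~V.
      branch 2.2 (add ~(Y & ~W), ~V):
        ~(Y & ~W): β-rule — branch into ~Y  //  ~~W.
          branch 2.2.1 (add ~Y):
            ○ open, literals {U=T, V=F, Y=F}.
          branch 2.2.2 (add ~~W):
            ○ open, literals {U=T, V=F, W=T}.
1 branch closed, 5 open.
Each open branch fixes some atoms; the unmentioned ones are free. Counting distinct full assignments: branch {U=T, V=T, W=F, Y=T, Z=F} (X) contributes 2 new; branch {U=T, V=F, Y=F, Z=F} (X, W) contributes 4 new; branch {U=T, V=F, W=T, Z=F} (Y, X) contributes 2 new; branch {U=T, V=F, Y=F} (X, W, Z) contributes 4 new; branch {U=T, V=F, W=T} (Y, X, Z) contributes 2 new. Total: 14.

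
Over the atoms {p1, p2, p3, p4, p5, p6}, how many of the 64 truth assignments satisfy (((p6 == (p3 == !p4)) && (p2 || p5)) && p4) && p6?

Initial set: {((((p6 == (p3 == !p4)) && (p2 || p5)) && p4) && p6)}.
((((p6 == (p3 == !p4)) && (p2 || p5)) && p4) && p6): α-rule — add (((p6 == (p3 == !p4)) && (p2 || p5)) && p4), p6.
(((p6 == (p3 == !p4)) && (p2 || p5)) && p4): α-rule — add ((p6 == (p3 == !p4)) && (p2 || p5)), p4.
((p6 == (p3 == !p4)) && (p2 || p5)): α-rule — add (p6 == (p3 == !p4)), (p2 || p5).
(p6 == (p3 == !p4)): β-rule — branch into p6, (p3 == !p4)  //  !p6, !(p3 == !p4).
  branch 1 (add p6, (p3 == !p4)):
    (p2 || p5): β-rule — branch into p2  //  p5.
      branch 1.1 (add p2):
        (p3 == !p4): β-rule — branch into p3, !p4  //  !p3, !!p4.
          branch 1.1.1 (add p3, !p4):
            × closes — contains both p4 and !p4.
          branch 1.1.2 (add !p3, !!p4):
            ○ open, literals {p2=1, p3=0, p4=1, p6=1}.
      branch 1.2 (add p5):
        (p3 == !p4): β-rule — branch into p3, !p4  //  !p3, !!p4.
          branch 1.2.1 (add p3, !p4):
            × closes — contains both p4 and !p4.
          branch 1.2.2 (add !p3, !!p4):
            ○ open, literals {p3=0, p4=1, p5=1, p6=1}.
  branch 2 (add !p6, !(p3 == !p4)):
    × closes — contains both p6 and !p6.
3 branches closed, 2 open.
Each open branch fixes some atoms; the unmentioned ones are free. Counting distinct full assignments: branch {p2=1, p3=0, p4=1, p6=1} (p1, p5) contributes 4 new; branch {p3=0, p4=1, p5=1, p6=1} (p1, p2) contributes 2 new. Total: 6.

6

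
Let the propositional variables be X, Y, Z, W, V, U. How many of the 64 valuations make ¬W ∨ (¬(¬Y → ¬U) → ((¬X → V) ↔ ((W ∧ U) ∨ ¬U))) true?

62

Initial set: {(¬W ∨ (¬(¬Y → ¬U) → ((¬X → V) ↔ ((W ∧ U) ∨ ¬U))))}.
(¬W ∨ (¬(¬Y → ¬U) → ((¬X → V) ↔ ((W ∧ U) ∨ ¬U)))): β-rule — branch into ¬W  //  (¬(¬Y → ¬U) → ((¬X → V) ↔ ((W ∧ U) ∨ ¬U))).
  branch 1 (add ¬W):
    ○ open, literals {W=0}.
  branch 2 (add (¬(¬Y → ¬U) → ((¬X → V) ↔ ((W ∧ U) ∨ ¬U)))):
    (¬(¬Y → ¬U) → ((¬X → V) ↔ ((W ∧ U) ∨ ¬U))): β-rule — branch into ¬¬(¬Y → ¬U)  //  ((¬X → V) ↔ ((W ∧ U) ∨ ¬U)).
      branch 2.1 (add ¬¬(¬Y → ¬U)):
        ¬¬(¬Y → ¬U): β-rule — branch into ¬¬Y  //  ¬U.
          branch 2.1.1 (add ¬¬Y):
            ○ open, literals {Y=1}.
          branch 2.1.2 (add ¬U):
            ○ open, literals {U=0}.
      branch 2.2 (add ((¬X → V) ↔ ((W ∧ U) ∨ ¬U))):
        ((¬X → V) ↔ ((W ∧ U) ∨ ¬U)): β-rule — branch into (¬X → V), ((W ∧ U) ∨ ¬U)  //  ¬(¬X → V), ¬((W ∧ U) ∨ ¬U).
          branch 2.2.1 (add (¬X → V), ((W ∧ U) ∨ ¬U)):
            (¬X → V): β-rule — branch into ¬¬X  //  V.
              branch 2.2.1.1 (add ¬¬X):
                ((W ∧ U) ∨ ¬U): β-rule — branch into (W ∧ U)  //  ¬U.
                  branch 2.2.1.1.1 (add (W ∧ U)):
                    (W ∧ U): α-rule — add W, U.
                    ○ open, literals {U=1, W=1, X=1}.
                  branch 2.2.1.1.2 (add ¬U):
                    ○ open, literals {U=0, X=1}.
              branch 2.2.1.2 (add V):
                ((W ∧ U) ∨ ¬U): β-rule — branch into (W ∧ U)  //  ¬U.
                  branch 2.2.1.2.1 (add (W ∧ U)):
                    (W ∧ U): α-rule — add W, U.
                    ○ open, literals {U=1, V=1, W=1}.
                  branch 2.2.1.2.2 (add ¬U):
                    ○ open, literals {U=0, V=1}.
          branch 2.2.2 (add ¬(¬X → V), ¬((W ∧ U) ∨ ¬U)):
            ¬(¬X → V): α-rule — add ¬X, ¬V.
            ¬((W ∧ U) ∨ ¬U): α-rule — add ¬(W ∧ U), ¬¬U.
            ¬(W ∧ U): β-rule — branch into ¬W  //  ¬U.
              branch 2.2.2.1 (add ¬W):
                ○ open, literals {U=1, V=0, W=0, X=0}.
              branch 2.2.2.2 (add ¬U):
                × closes — contains both U and ¬U.
1 branch closed, 8 open.
Each open branch fixes some atoms; the unmentioned ones are free. Counting distinct full assignments: branch {W=0} (X, Y, Z, V, U) contributes 32 new; branch {Y=1} (X, Z, W, V, U) contributes 16 new; branch {U=0} (X, Y, Z, W, V) contributes 8 new; branch {U=1, W=1, X=1} (Y, Z, V) contributes 4 new; branch {U=0, X=1} (Y, Z, W, V) contributes 0 new; branch {U=1, V=1, W=1} (X, Y, Z) contributes 2 new; branch {U=0, V=1} (X, Y, Z, W) contributes 0 new; branch {U=1, V=0, W=0, X=0} (Y, Z) contributes 0 new. Total: 62.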